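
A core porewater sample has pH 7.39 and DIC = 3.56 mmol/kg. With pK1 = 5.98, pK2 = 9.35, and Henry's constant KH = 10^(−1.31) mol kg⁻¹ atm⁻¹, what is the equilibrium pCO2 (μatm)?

α₀ = 1 / (1 + K1/[H⁺] + K1K2/[H⁺]²) = 1 / (1 + 10^+1.41 + 10^-0.55)
   = 1 / (1 + 25.704 + 0.28184) = 1/26.986 = 0.03706
[CO2*] = α₀ × DIC = 0.03706 × 3.56 = 0.1319 mmol/kg
pCO2 = [CO2*]/KH = 1.319×10^-4 / 4.898×10^-2 = 2690 μatm

pCO2 = 2690 μatm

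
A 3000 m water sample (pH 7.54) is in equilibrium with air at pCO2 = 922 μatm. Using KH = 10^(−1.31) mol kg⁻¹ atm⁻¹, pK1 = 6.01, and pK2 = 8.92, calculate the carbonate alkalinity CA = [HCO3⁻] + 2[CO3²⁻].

[CO2*] = KH · pCO2 = 10^(−1.31) × 922×10^-6 = 4.516×10^-5 mol/kg
α₀ = 1/(1 + K1/[H⁺] + K1K2/[H⁺]²) = 1/(1 + 10^+1.53 + 10^+0.15) = 0.02755
DIC = [CO2*]/α₀ = 4.516×10^-5 / 0.02755 = 1.639 mmol/kg
CA = (α₁ + 2α₂)·DIC = (0.9335 + 2×0.03892) × 1.639 = 1.66 mmol/kg

CA = 1.66 mmol/kg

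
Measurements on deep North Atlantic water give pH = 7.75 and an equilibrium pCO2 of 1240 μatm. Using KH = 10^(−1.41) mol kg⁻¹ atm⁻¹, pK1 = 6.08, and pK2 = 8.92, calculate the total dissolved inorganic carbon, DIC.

[CO2*] = KH · pCO2 = 10^(−1.41) × 1240×10^-6 = 4.824×10^-5 mol/kg
α₀ = 1/(1 + K1/[H⁺] + K1K2/[H⁺]²) = 1/(1 + 10^+1.67 + 10^+0.50) = 0.01963
DIC = [CO2*]/α₀ = 4.824×10^-5 / 0.01963 = 2.46 mmol/kg

DIC = 2.46 mmol/kg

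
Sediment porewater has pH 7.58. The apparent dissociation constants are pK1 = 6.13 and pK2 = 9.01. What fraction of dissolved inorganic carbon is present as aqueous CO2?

α₀ = 1 / (1 + K1/[H⁺] + K1K2/[H⁺]²) = 1 / (1 + 10^+1.45 + 10^+0.02)
   = 1 / (1 + 28.184 + 1.0471) = 1/30.231 = 0.03308

α₀ = 0.0331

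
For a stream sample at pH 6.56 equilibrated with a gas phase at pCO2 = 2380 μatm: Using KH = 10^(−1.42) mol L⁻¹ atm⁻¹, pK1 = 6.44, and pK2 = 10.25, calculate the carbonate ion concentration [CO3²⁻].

[CO3²⁻] = 0.0244 μmol/L

[CO2*] = KH · pCO2 = 10^(−1.42) × 2380×10^-6 = 9.049×10^-5 mol/L
α₀ = 1/(1 + K1/[H⁺] + K1K2/[H⁺]²) = 1/(1 + 10^+0.12 + 10^-3.57) = 0.4313
DIC = [CO2*]/α₀ = 9.049×10^-5 / 0.4313 = 0.2098 mmol/L
[CO3²⁻] = α₂·DIC; α₂ = 0.0001161, so [CO3²⁻] = 0.0001161 × 0.2098 = 2.44×10^-5 mmol/L = 0.0244 μmol/L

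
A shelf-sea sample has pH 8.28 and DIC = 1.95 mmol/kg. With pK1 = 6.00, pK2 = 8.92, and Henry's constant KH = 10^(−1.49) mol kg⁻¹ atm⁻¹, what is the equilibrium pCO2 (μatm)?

pCO2 = 256 μatm

α₀ = 1 / (1 + K1/[H⁺] + K1K2/[H⁺]²) = 1 / (1 + 10^+2.28 + 10^+1.64)
   = 1 / (1 + 190.55 + 43.652) = 1/235.20 = 0.004252
[CO2*] = α₀ × DIC = 0.004252 × 1.95 = 0.008291 mmol/kg = 8.291 μmol/kg
pCO2 = [CO2*]/KH = 8.291×10^-6 / 3.236×10^-2 = 256 μatm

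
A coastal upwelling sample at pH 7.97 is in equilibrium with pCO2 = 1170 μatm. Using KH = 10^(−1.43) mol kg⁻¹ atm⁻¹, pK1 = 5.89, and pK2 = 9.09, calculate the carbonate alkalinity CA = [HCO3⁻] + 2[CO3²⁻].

CA = 6.02 mmol/kg

[CO2*] = KH · pCO2 = 10^(−1.43) × 1170×10^-6 = 4.347×10^-5 mol/kg
α₀ = 1/(1 + K1/[H⁺] + K1K2/[H⁺]²) = 1/(1 + 10^+2.08 + 10^+0.96) = 0.007672
DIC = [CO2*]/α₀ = 4.347×10^-5 / 0.007672 = 5.666 mmol/kg
CA = (α₁ + 2α₂)·DIC = (0.9224 + 2×0.06997) × 5.666 = 6.02 mmol/kg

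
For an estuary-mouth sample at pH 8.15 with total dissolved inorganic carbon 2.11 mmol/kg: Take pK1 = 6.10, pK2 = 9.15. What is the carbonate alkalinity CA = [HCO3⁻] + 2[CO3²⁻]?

CA = [HCO3⁻] + 2[CO3²⁻] = (α₁ + 2α₂)·DIC
At pH 8.15: [H⁺]/K1 = 10^-2.05 = 0.0089125, K2/[H⁺] = 10^-1.00 = 0.10000
α₁ = 1/(1 + 0.0089125 + 0.10000) = 1/1.1089 = 0.9018; α₂ = α₁·K2/[H⁺] = 0.09018
α₁ + 2α₂ = 1.0821
CA = 1.0821 × 2.11 = 2.28 mmol/kg

CA = 2.28 mmol/kg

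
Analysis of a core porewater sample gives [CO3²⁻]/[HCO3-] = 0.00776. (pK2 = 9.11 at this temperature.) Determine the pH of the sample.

pH = 7.00

From K2 = [H⁺][CO3²⁻]/[HCO3-]:  pH = pK2 + log₁₀([CO3²⁻]/[HCO3-])
log₁₀(0.00776) = -2.110
pH = 9.11 + (-2.110) = 7.00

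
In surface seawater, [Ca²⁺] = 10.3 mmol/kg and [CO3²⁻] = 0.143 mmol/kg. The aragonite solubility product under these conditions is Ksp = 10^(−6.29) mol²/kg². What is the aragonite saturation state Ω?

Ω = 2.87

Ksp = 10^(−6.29) = 5.129×10^-7
Ω = [Ca²⁺][CO3²⁻]/Ksp = (10.3×10^-3)(0.143×10^-3) / 5.129×10^-7 = 2.87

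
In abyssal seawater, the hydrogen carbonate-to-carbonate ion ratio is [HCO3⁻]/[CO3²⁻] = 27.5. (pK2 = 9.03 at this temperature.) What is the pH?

pH = 7.59

From K2 = [H⁺][CO3²⁻]/[HCO3⁻]:  pH = pK2 − log₁₀([HCO3⁻]/[CO3²⁻])
log₁₀(27.5) = +1.439
pH = 9.03 − (+1.439) = 7.59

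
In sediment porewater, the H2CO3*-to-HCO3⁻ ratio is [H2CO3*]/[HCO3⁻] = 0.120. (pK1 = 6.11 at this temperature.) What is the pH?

pH = 7.03

From K1 = [H⁺][HCO3⁻]/[H2CO3*]:  pH = pK1 − log₁₀([H2CO3*]/[HCO3⁻])
log₁₀(0.120) = -0.921
pH = 6.11 − (-0.921) = 7.03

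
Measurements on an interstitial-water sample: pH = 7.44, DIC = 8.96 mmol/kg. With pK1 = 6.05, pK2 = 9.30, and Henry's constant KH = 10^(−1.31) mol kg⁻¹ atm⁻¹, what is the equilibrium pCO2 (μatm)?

pCO2 = 7070 μatm

α₀ = 1 / (1 + K1/[H⁺] + K1K2/[H⁺]²) = 1 / (1 + 10^+1.39 + 10^-0.47)
   = 1 / (1 + 24.547 + 0.33884) = 1/25.886 = 0.03863
[CO2*] = α₀ × DIC = 0.03863 × 8.96 = 0.3461 mmol/kg
pCO2 = [CO2*]/KH = 3.461×10^-4 / 4.898×10^-2 = 7070 μatm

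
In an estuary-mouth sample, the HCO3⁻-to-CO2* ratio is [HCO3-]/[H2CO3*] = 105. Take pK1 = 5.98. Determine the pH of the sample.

From K1 = [H⁺][HCO3-]/[H2CO3*]:  pH = pK1 + log₁₀([HCO3-]/[H2CO3*])
log₁₀(105) = +2.021
pH = 5.98 + (+2.021) = 8.00

pH = 8.00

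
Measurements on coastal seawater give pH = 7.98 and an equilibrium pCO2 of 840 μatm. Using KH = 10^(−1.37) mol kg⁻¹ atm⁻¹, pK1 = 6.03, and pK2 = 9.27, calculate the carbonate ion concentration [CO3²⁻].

[CO2*] = KH · pCO2 = 10^(−1.37) × 840×10^-6 = 3.583×10^-5 mol/kg
α₀ = 1/(1 + K1/[H⁺] + K1K2/[H⁺]²) = 1/(1 + 10^+1.95 + 10^+0.66) = 0.01056
DIC = [CO2*]/α₀ = 3.583×10^-5 / 0.01056 = 3.393 mmol/kg
[CO3²⁻] = α₂·DIC; α₂ = 0.04827, so [CO3²⁻] = 0.04827 × 3.393 = 0.164 mmol/kg

[CO3²⁻] = 0.164 mmol/kg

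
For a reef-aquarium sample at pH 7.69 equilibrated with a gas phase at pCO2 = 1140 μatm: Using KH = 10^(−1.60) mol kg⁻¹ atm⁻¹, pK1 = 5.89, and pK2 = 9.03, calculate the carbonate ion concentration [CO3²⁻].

[CO2*] = KH · pCO2 = 10^(−1.60) × 1140×10^-6 = 2.864×10^-5 mol/kg
α₀ = 1/(1 + K1/[H⁺] + K1K2/[H⁺]²) = 1/(1 + 10^+1.80 + 10^+0.46) = 0.01493
DIC = [CO2*]/α₀ = 2.864×10^-5 / 0.01493 = 1.918 mmol/kg
[CO3²⁻] = α₂·DIC; α₂ = 0.04306, so [CO3²⁻] = 0.04306 × 1.918 = 0.0826 mmol/kg

[CO3²⁻] = 0.0826 mmol/kg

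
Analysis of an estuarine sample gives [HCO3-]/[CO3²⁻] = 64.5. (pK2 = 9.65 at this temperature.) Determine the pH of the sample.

From K2 = [H⁺][CO3²⁻]/[HCO3-]:  pH = pK2 − log₁₀([HCO3-]/[CO3²⁻])
log₁₀(64.5) = +1.810
pH = 9.65 − (+1.810) = 7.84

pH = 7.84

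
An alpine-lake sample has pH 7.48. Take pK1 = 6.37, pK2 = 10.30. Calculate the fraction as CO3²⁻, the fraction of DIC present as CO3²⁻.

α₂ = 1 / (1 + [H⁺]/K2 + [H⁺]²/(K1K2)) = 1 / (1 + 10^+2.82 + 10^+1.71)
   = 1 / (1 + 660.69 + 51.286) = 1/712.98 = 0.001403

α₂ = 0.00140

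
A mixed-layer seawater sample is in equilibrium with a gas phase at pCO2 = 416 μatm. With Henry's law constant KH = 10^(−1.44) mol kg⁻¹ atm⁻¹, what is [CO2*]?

[CO2*] = 15.1 μmol/kg

KH = 10^(−1.44) = 3.631×10^-2 mol kg⁻¹ atm⁻¹
[CO2*] = KH · pCO2 = 3.631×10^-2 × 416×10^-6 atm = 1.51×10^-5 mol/kg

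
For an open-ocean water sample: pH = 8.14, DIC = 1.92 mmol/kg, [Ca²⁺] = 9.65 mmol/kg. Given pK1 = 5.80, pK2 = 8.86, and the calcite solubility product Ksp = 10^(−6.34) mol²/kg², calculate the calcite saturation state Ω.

Ω = 6.46

α₂ = 1 / (1 + [H⁺]/K2 + [H⁺]²/(K1K2)) = 1 / (1 + 10^+0.72 + 10^-1.62)
   = 1 / (1 + 5.2481 + 0.023988) = 1/6.2721 = 0.1594
[CO3²⁻] = α₂ × DIC = 0.1594 × 1.92 = 0.3061 mmol/kg
Ksp = 10^(−6.34) = 4.571×10^-7
Ω = [Ca²⁺][CO3²⁻]/Ksp = (9.65×10^-3)(3.061×10^-4) / 4.571×10^-7 = 6.46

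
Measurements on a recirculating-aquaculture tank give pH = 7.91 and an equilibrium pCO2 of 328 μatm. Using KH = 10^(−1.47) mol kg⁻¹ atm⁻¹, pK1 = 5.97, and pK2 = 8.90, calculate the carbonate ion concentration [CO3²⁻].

[CO3²⁻] = 0.0991 mmol/kg

[CO2*] = KH · pCO2 = 10^(−1.47) × 328×10^-6 = 1.111×10^-5 mol/kg
α₀ = 1/(1 + K1/[H⁺] + K1K2/[H⁺]²) = 1/(1 + 10^+1.94 + 10^+0.95) = 0.01031
DIC = [CO2*]/α₀ = 1.111×10^-5 / 0.01031 = 1.078 mmol/kg
[CO3²⁻] = α₂·DIC; α₂ = 0.09187, so [CO3²⁻] = 0.09187 × 1.078 = 0.0991 mmol/kg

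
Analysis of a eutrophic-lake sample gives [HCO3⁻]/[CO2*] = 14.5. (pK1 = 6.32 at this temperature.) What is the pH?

From K1 = [H⁺][HCO3⁻]/[CO2*]:  pH = pK1 + log₁₀([HCO3⁻]/[CO2*])
log₁₀(14.5) = +1.161
pH = 6.32 + (+1.161) = 7.48

pH = 7.48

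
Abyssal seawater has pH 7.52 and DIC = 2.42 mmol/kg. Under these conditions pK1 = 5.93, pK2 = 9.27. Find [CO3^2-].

[CO3²⁻] = 0.0412 mmol/kg

α₂ = 1 / (1 + [H⁺]/K2 + [H⁺]²/(K1K2)) = 1 / (1 + 10^+1.75 + 10^+0.16)
   = 1 / (1 + 56.234 + 1.4454) = 1/58.680 = 0.01704
[CO3²⁻] = α₂ × DIC = 0.01704 × 2.42 = 0.0412 mmol/kg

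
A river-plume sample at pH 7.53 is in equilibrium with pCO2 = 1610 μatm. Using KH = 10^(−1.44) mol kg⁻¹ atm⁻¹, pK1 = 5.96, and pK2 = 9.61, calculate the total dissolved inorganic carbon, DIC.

DIC = 2.25 mmol/kg

[CO2*] = KH · pCO2 = 10^(−1.44) × 1610×10^-6 = 5.846×10^-5 mol/kg
α₀ = 1/(1 + K1/[H⁺] + K1K2/[H⁺]²) = 1/(1 + 10^+1.57 + 10^-0.51) = 0.02600
DIC = [CO2*]/α₀ = 5.846×10^-5 / 0.02600 = 2.25 mmol/kg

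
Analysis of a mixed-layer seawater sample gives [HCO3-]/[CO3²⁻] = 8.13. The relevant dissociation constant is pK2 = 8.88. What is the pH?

From K2 = [H⁺][CO3²⁻]/[HCO3-]:  pH = pK2 − log₁₀([HCO3-]/[CO3²⁻])
log₁₀(8.13) = +0.910
pH = 8.88 − (+0.910) = 7.97

pH = 7.97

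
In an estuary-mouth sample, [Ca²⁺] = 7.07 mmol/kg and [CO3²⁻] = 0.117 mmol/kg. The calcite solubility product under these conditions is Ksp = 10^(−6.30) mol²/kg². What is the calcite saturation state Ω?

Ω = 1.65

Ksp = 10^(−6.30) = 5.012×10^-7
Ω = [Ca²⁺][CO3²⁻]/Ksp = (7.07×10^-3)(0.117×10^-3) / 5.012×10^-7 = 1.65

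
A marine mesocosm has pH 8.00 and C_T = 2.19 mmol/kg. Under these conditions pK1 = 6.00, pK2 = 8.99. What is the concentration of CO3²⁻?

[CO3²⁻] = 0.201 mmol/kg

α₂ = 1 / (1 + [H⁺]/K2 + [H⁺]²/(K1K2)) = 1 / (1 + 10^+0.99 + 10^-1.01)
   = 1 / (1 + 9.7724 + 0.097724) = 1/10.870 = 0.09200
[CO3²⁻] = α₂ × DIC = 0.09200 × 2.19 = 0.201 mmol/kg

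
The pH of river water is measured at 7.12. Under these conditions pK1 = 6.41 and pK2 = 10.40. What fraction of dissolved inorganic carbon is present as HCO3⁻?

α₁ = 1 / (1 + [H⁺]/K1 + K2/[H⁺]) = 1 / (1 + 10^-0.71 + 10^-3.28)
   = 1 / (1 + 0.19498 + 0.00052481) = 1/1.1955 = 0.8365

α₁ = 0.836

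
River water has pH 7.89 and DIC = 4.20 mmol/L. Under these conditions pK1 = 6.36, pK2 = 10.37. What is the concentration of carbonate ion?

α₂ = 1 / (1 + [H⁺]/K2 + [H⁺]²/(K1K2)) = 1 / (1 + 10^+2.48 + 10^+0.95)
   = 1 / (1 + 302.00 + 8.9125) = 1/311.91 = 0.003206
[CO3²⁻] = α₂ × DIC = 0.003206 × 4.20 = 0.0135 mmol/L = 13.5 μmol/L

[CO3²⁻] = 13.5 μmol/L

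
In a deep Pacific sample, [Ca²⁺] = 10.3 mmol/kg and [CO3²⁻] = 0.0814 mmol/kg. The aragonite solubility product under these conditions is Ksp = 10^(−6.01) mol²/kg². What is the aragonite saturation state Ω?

Ksp = 10^(−6.01) = 9.772×10^-7
Ω = [Ca²⁺][CO3²⁻]/Ksp = (10.3×10^-3)(0.0814×10^-3) / 9.772×10^-7 = 0.858

Ω = 0.858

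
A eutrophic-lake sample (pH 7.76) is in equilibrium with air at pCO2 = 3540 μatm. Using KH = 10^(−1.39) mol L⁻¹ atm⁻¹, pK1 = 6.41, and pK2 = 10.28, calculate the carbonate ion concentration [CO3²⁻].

[CO3²⁻] = 9.75 μmol/L

[CO2*] = KH · pCO2 = 10^(−1.39) × 3540×10^-6 = 1.442×10^-4 mol/L
α₀ = 1/(1 + K1/[H⁺] + K1K2/[H⁺]²) = 1/(1 + 10^+1.35 + 10^-1.17) = 0.04264
DIC = [CO2*]/α₀ = 1.442×10^-4 / 0.04264 = 3.382 mmol/L
[CO3²⁻] = α₂·DIC; α₂ = 0.002882, so [CO3²⁻] = 0.002882 × 3.382 = 0.00975 mmol/L = 9.75 μmol/L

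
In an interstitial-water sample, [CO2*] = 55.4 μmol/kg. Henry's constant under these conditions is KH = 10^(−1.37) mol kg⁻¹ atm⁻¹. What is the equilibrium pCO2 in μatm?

KH = 10^(−1.37) = 4.266×10^-2 mol kg⁻¹ atm⁻¹
pCO2 = [CO2*]/KH = 55.4×10^-6 / 4.266×10^-2 = 1.30×10^-3 atm = 1300 μatm

pCO2 = 1300 μatm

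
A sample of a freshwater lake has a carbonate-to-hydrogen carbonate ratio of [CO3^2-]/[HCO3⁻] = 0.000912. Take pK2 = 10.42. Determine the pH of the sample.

pH = 7.38

From K2 = [H⁺][CO3^2-]/[HCO3⁻]:  pH = pK2 + log₁₀([CO3^2-]/[HCO3⁻])
log₁₀(0.000912) = -3.040
pH = 10.42 + (-3.040) = 7.38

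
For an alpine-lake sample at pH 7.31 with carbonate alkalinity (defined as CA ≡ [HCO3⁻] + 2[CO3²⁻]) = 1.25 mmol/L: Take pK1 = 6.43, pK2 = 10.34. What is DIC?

DIC = 1.41 mmol/L

CA = [HCO3⁻] + 2[CO3²⁻] = (α₁ + 2α₂)·DIC
At pH 7.31: [H⁺]/K1 = 10^-0.88 = 0.13183, K2/[H⁺] = 10^-3.03 = 0.00093325
α₁ = 1/(1 + 0.13183 + 0.00093325) = 1/1.1328 = 0.8828; α₂ = α₁·K2/[H⁺] = 0.0008239
α₁ + 2α₂ = 0.8844
DIC = CA / (α₁ + 2α₂) = 1.25 / 0.8844 = 1.41 mmol/L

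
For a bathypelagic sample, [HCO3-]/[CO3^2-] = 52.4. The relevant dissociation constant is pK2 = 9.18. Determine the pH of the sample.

From K2 = [H⁺][CO3^2-]/[HCO3-]:  pH = pK2 − log₁₀([HCO3-]/[CO3^2-])
log₁₀(52.4) = +1.719
pH = 9.18 − (+1.719) = 7.46

pH = 7.46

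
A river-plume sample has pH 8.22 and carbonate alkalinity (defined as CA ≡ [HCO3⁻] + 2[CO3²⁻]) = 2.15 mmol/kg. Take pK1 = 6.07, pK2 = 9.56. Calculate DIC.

CA = [HCO3⁻] + 2[CO3²⁻] = (α₁ + 2α₂)·DIC
At pH 8.22: [H⁺]/K1 = 10^-2.15 = 0.0070795, K2/[H⁺] = 10^-1.34 = 0.045709
α₁ = 1/(1 + 0.0070795 + 0.045709) = 1/1.0528 = 0.9499; α₂ = α₁·K2/[H⁺] = 0.04342
α₁ + 2α₂ = 1.0367
DIC = CA / (α₁ + 2α₂) = 2.15 / 1.0367 = 2.07 mmol/kg

DIC = 2.07 mmol/kg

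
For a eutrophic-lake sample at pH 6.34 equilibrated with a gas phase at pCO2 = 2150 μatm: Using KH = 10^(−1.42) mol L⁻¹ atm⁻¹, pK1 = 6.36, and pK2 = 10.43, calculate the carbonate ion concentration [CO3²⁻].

[CO2*] = KH · pCO2 = 10^(−1.42) × 2150×10^-6 = 8.174×10^-5 mol/L
α₀ = 1/(1 + K1/[H⁺] + K1K2/[H⁺]²) = 1/(1 + 10^-0.02 + 10^-4.11) = 0.5115
DIC = [CO2*]/α₀ = 8.174×10^-5 / 0.5115 = 0.1598 mmol/L
[CO3²⁻] = α₂·DIC; α₂ = 3.970×10^-5, so [CO3²⁻] = 3.970×10^-5 × 0.1598 = 6.35×10^-6 mmol/L = 0.00635 μmol/L

[CO3²⁻] = 0.00635 μmol/L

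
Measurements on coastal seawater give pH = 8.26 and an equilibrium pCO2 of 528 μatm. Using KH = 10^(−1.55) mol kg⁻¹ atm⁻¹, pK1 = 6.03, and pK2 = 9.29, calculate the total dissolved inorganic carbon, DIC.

DIC = 2.78 mmol/kg

[CO2*] = KH · pCO2 = 10^(−1.55) × 528×10^-6 = 1.488×10^-5 mol/kg
α₀ = 1/(1 + K1/[H⁺] + K1K2/[H⁺]²) = 1/(1 + 10^+2.23 + 10^+1.20) = 0.005357
DIC = [CO2*]/α₀ = 1.488×10^-5 / 0.005357 = 2.78 mmol/kg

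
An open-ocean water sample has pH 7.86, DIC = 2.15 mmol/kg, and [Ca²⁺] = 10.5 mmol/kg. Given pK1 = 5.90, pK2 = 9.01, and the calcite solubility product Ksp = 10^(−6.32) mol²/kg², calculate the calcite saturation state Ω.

Ω = 3.09

α₂ = 1 / (1 + [H⁺]/K2 + [H⁺]²/(K1K2)) = 1 / (1 + 10^+1.15 + 10^-0.81)
   = 1 / (1 + 14.125 + 0.15488) = 1/15.280 = 0.06544
[CO3²⁻] = α₂ × DIC = 0.06544 × 2.15 = 0.1407 mmol/kg
Ksp = 10^(−6.32) = 4.786×10^-7
Ω = [Ca²⁺][CO3²⁻]/Ksp = (10.5×10^-3)(1.407×10^-4) / 4.786×10^-7 = 3.09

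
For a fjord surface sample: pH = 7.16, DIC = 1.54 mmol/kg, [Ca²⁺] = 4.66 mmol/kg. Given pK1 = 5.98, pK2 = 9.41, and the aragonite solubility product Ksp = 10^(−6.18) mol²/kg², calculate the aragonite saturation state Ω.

Ω = 0.0570

α₂ = 1 / (1 + [H⁺]/K2 + [H⁺]²/(K1K2)) = 1 / (1 + 10^+2.25 + 10^+1.07)
   = 1 / (1 + 177.83 + 11.749) = 1/190.58 = 0.005247
[CO3²⁻] = α₂ × DIC = 0.005247 × 1.54 = 0.008081 mmol/kg = 8.081 μmol/kg
Ksp = 10^(−6.18) = 6.607×10^-7
Ω = [Ca²⁺][CO3²⁻]/Ksp = (4.66×10^-3)(8.081×10^-6) / 6.607×10^-7 = 0.0570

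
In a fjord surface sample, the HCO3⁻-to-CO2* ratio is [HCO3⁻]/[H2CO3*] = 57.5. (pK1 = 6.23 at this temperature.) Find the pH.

pH = 7.99

From K1 = [H⁺][HCO3⁻]/[H2CO3*]:  pH = pK1 + log₁₀([HCO3⁻]/[H2CO3*])
log₁₀(57.5) = +1.760
pH = 6.23 + (+1.760) = 7.99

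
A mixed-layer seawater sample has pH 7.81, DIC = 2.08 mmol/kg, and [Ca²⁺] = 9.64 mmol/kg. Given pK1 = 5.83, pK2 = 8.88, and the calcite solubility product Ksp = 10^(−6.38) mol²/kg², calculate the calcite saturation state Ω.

α₂ = 1 / (1 + [H⁺]/K2 + [H⁺]²/(K1K2)) = 1 / (1 + 10^+1.07 + 10^-0.91)
   = 1 / (1 + 11.749 + 0.12303) = 1/12.872 = 0.07769
[CO3²⁻] = α₂ × DIC = 0.07769 × 2.08 = 0.1616 mmol/kg
Ksp = 10^(−6.38) = 4.169×10^-7
Ω = [Ca²⁺][CO3²⁻]/Ksp = (9.64×10^-3)(1.616×10^-4) / 4.169×10^-7 = 3.74

Ω = 3.74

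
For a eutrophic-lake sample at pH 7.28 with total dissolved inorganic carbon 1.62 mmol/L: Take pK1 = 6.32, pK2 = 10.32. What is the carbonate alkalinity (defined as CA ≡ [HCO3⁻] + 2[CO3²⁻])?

CA = 1.46 mmol/L

CA = [HCO3⁻] + 2[CO3²⁻] = (α₁ + 2α₂)·DIC
At pH 7.28: [H⁺]/K1 = 10^-0.96 = 0.10965, K2/[H⁺] = 10^-3.04 = 0.00091201
α₁ = 1/(1 + 0.10965 + 0.00091201) = 1/1.1106 = 0.9004; α₂ = α₁·K2/[H⁺] = 0.0008212
α₁ + 2α₂ = 0.9021
CA = 0.9021 × 1.62 = 1.46 mmol/L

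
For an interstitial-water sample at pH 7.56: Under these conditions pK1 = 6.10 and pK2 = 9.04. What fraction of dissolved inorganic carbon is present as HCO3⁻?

α₁ = 1 / (1 + [H⁺]/K1 + K2/[H⁺]) = 1 / (1 + 10^-1.46 + 10^-1.48)
   = 1 / (1 + 0.034674 + 0.033113) = 1/1.0678 = 0.9365

α₁ = 0.937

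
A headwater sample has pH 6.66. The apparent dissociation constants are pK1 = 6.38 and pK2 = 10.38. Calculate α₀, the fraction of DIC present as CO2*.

α₀ = 1 / (1 + K1/[H⁺] + K1K2/[H⁺]²) = 1 / (1 + 10^+0.28 + 10^-3.44)
   = 1 / (1 + 1.9055 + 0.00036308) = 1/2.9058 = 0.3441

α₀ = 0.344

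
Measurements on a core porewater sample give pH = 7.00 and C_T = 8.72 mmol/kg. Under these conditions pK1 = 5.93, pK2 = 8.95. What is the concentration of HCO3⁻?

[HCO3⁻] = 7.95 mmol/kg

α₁ = 1 / (1 + [H⁺]/K1 + K2/[H⁺]) = 1 / (1 + 10^-1.07 + 10^-1.95)
   = 1 / (1 + 0.085114 + 0.011220) = 1/1.0963 = 0.9121
[HCO3⁻] = α₁ × DIC = 0.9121 × 8.72 = 7.95 mmol/kg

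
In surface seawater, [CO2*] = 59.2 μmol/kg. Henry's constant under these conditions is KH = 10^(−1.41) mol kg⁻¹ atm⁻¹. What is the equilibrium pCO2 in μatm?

pCO2 = 1520 μatm

KH = 10^(−1.41) = 3.890×10^-2 mol kg⁻¹ atm⁻¹
pCO2 = [CO2*]/KH = 59.2×10^-6 / 3.890×10^-2 = 1.52×10^-3 atm = 1520 μatm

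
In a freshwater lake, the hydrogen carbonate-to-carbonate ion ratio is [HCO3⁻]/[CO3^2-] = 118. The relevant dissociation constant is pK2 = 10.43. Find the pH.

pH = 8.36

From K2 = [H⁺][CO3^2-]/[HCO3⁻]:  pH = pK2 − log₁₀([HCO3⁻]/[CO3^2-])
log₁₀(118) = +2.072
pH = 10.43 − (+2.072) = 8.36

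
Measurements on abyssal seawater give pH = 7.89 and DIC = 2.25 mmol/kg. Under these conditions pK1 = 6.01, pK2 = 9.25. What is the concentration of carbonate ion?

α₂ = 1 / (1 + [H⁺]/K2 + [H⁺]²/(K1K2)) = 1 / (1 + 10^+1.36 + 10^-0.52)
   = 1 / (1 + 22.909 + 0.30200) = 1/24.211 = 0.04130
[CO3²⁻] = α₂ × DIC = 0.04130 × 2.25 = 0.0929 mmol/kg

[CO3²⁻] = 0.0929 mmol/kg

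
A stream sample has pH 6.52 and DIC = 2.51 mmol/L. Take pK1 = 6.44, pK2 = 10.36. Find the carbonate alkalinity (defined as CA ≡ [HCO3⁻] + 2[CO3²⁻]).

CA = 1.37 mmol/L

CA = [HCO3⁻] + 2[CO3²⁻] = (α₁ + 2α₂)·DIC
At pH 6.52: [H⁺]/K1 = 10^-0.08 = 0.83176, K2/[H⁺] = 10^-3.84 = 0.00014454
α₁ = 1/(1 + 0.83176 + 0.00014454) = 1/1.8319 = 0.5459; α₂ = α₁·K2/[H⁺] = 7.890×10^-5
α₁ + 2α₂ = 0.5460
CA = 0.5460 × 2.51 = 1.37 mmol/L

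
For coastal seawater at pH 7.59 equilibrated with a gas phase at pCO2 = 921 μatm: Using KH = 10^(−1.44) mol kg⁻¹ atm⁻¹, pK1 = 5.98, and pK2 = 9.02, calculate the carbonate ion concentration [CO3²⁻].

[CO3²⁻] = 0.0506 mmol/kg

[CO2*] = KH · pCO2 = 10^(−1.44) × 921×10^-6 = 3.344×10^-5 mol/kg
α₀ = 1/(1 + K1/[H⁺] + K1K2/[H⁺]²) = 1/(1 + 10^+1.61 + 10^+0.18) = 0.02312
DIC = [CO2*]/α₀ = 3.344×10^-5 / 0.02312 = 1.446 mmol/kg
[CO3²⁻] = α₂·DIC; α₂ = 0.03499, so [CO3²⁻] = 0.03499 × 1.446 = 0.0506 mmol/kg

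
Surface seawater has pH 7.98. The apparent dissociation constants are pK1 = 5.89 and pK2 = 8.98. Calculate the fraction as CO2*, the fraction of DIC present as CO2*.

α₀ = 0.00734

α₀ = 1 / (1 + K1/[H⁺] + K1K2/[H⁺]²) = 1 / (1 + 10^+2.09 + 10^+1.09)
   = 1 / (1 + 123.03 + 12.303) = 1/136.33 = 0.007335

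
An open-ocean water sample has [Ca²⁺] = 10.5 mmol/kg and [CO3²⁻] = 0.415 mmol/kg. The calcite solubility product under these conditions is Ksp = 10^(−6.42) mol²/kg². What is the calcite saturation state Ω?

Ksp = 10^(−6.42) = 3.802×10^-7
Ω = [Ca²⁺][CO3²⁻]/Ksp = (10.5×10^-3)(0.415×10^-3) / 3.802×10^-7 = 11.5

Ω = 11.5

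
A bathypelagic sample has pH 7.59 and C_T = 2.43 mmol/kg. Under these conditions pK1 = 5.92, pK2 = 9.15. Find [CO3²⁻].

[CO3²⁻] = 0.0638 mmol/kg

α₂ = 1 / (1 + [H⁺]/K2 + [H⁺]²/(K1K2)) = 1 / (1 + 10^+1.56 + 10^-0.11)
   = 1 / (1 + 36.308 + 0.77625) = 1/38.084 = 0.02626
[CO3²⁻] = α₂ × DIC = 0.02626 × 2.43 = 0.0638 mmol/kg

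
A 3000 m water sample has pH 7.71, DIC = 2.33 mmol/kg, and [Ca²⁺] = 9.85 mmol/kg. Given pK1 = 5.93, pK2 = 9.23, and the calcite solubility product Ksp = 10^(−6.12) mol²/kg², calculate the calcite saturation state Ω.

α₂ = 1 / (1 + [H⁺]/K2 + [H⁺]²/(K1K2)) = 1 / (1 + 10^+1.52 + 10^-0.26)
   = 1 / (1 + 33.113 + 0.54954) = 1/34.663 = 0.02885
[CO3²⁻] = α₂ × DIC = 0.02885 × 2.33 = 0.06722 mmol/kg
Ksp = 10^(−6.12) = 7.586×10^-7
Ω = [Ca²⁺][CO3²⁻]/Ksp = (9.85×10^-3)(6.722×10^-5) / 7.586×10^-7 = 0.873

Ω = 0.873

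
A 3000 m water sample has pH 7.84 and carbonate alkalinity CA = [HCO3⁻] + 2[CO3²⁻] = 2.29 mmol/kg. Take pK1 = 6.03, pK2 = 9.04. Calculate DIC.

DIC = 2.19 mmol/kg

CA = [HCO3⁻] + 2[CO3²⁻] = (α₁ + 2α₂)·DIC
At pH 7.84: [H⁺]/K1 = 10^-1.81 = 0.015488, K2/[H⁺] = 10^-1.20 = 0.063096
α₁ = 1/(1 + 0.015488 + 0.063096) = 1/1.0786 = 0.9271; α₂ = α₁·K2/[H⁺] = 0.05850
α₁ + 2α₂ = 1.0441
DIC = CA / (α₁ + 2α₂) = 2.29 / 1.0441 = 2.19 mmol/kg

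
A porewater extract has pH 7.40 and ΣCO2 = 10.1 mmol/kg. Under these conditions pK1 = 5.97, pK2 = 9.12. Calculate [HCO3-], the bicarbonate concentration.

α₁ = 1 / (1 + [H⁺]/K1 + K2/[H⁺]) = 1 / (1 + 10^-1.43 + 10^-1.72)
   = 1 / (1 + 0.037154 + 0.019055) = 1/1.0562 = 0.9468
[HCO3⁻] = α₁ × DIC = 0.9468 × 10.1 = 9.56 mmol/kg

[HCO3⁻] = 9.56 mmol/kg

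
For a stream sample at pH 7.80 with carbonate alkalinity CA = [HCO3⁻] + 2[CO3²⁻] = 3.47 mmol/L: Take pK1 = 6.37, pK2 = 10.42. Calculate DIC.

CA = [HCO3⁻] + 2[CO3²⁻] = (α₁ + 2α₂)·DIC
At pH 7.80: [H⁺]/K1 = 10^-1.43 = 0.037154, K2/[H⁺] = 10^-2.62 = 0.0023988
α₁ = 1/(1 + 0.037154 + 0.0023988) = 1/1.0396 = 0.9620; α₂ = α₁·K2/[H⁺] = 0.002308
α₁ + 2α₂ = 0.9666
DIC = CA / (α₁ + 2α₂) = 3.47 / 0.9666 = 3.59 mmol/L

DIC = 3.59 mmol/L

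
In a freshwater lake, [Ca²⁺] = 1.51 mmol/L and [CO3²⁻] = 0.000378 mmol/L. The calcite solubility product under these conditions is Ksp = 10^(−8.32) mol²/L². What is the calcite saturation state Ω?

Ksp = 10^(−8.32) = 4.786×10^-9
Ω = [Ca²⁺][CO3²⁻]/Ksp = (1.51×10^-3)(0.000378×10^-3) / 4.786×10^-9 = 0.119

Ω = 0.119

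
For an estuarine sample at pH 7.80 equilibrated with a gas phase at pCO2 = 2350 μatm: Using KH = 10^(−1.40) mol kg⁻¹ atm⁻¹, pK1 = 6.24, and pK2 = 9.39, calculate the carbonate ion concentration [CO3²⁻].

[CO2*] = KH · pCO2 = 10^(−1.40) × 2350×10^-6 = 9.356×10^-5 mol/kg
α₀ = 1/(1 + K1/[H⁺] + K1K2/[H⁺]²) = 1/(1 + 10^+1.56 + 10^-0.03) = 0.02615
DIC = [CO2*]/α₀ = 9.356×10^-5 / 0.02615 = 3.578 mmol/kg
[CO3²⁻] = α₂·DIC; α₂ = 0.02440, so [CO3²⁻] = 0.02440 × 3.578 = 0.0873 mmol/kg

[CO3²⁻] = 0.0873 mmol/kg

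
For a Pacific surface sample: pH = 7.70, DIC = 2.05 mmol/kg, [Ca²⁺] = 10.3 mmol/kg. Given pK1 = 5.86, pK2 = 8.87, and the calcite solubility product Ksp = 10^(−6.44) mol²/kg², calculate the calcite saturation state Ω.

Ω = 3.63

α₂ = 1 / (1 + [H⁺]/K2 + [H⁺]²/(K1K2)) = 1 / (1 + 10^+1.17 + 10^-0.67)
   = 1 / (1 + 14.791 + 0.21380) = 1/16.005 = 0.06248
[CO3²⁻] = α₂ × DIC = 0.06248 × 2.05 = 0.1281 mmol/kg
Ksp = 10^(−6.44) = 3.631×10^-7
Ω = [Ca²⁺][CO3²⁻]/Ksp = (10.3×10^-3)(1.281×10^-4) / 3.631×10^-7 = 3.63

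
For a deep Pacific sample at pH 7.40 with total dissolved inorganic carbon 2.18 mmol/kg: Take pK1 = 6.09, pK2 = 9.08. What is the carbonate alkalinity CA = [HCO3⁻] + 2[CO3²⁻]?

CA = [HCO3⁻] + 2[CO3²⁻] = (α₁ + 2α₂)·DIC
At pH 7.40: [H⁺]/K1 = 10^-1.31 = 0.048978, K2/[H⁺] = 10^-1.68 = 0.020893
α₁ = 1/(1 + 0.048978 + 0.020893) = 1/1.0699 = 0.9347; α₂ = α₁·K2/[H⁺] = 0.01953
α₁ + 2α₂ = 0.9737
CA = 0.9737 × 2.18 = 2.12 mmol/kg

CA = 2.12 mmol/kg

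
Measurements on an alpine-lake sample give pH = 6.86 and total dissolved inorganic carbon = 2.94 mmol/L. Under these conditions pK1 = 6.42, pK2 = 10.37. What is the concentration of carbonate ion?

α₂ = 1 / (1 + [H⁺]/K2 + [H⁺]²/(K1K2)) = 1 / (1 + 10^+3.51 + 10^+3.07)
   = 1 / (1 + 3235.9 + 1174.9) = 1/4411.8 = 0.0002267
[CO3²⁻] = α₂ × DIC = 0.0002267 × 2.94 = 0.000666 mmol/L = 0.666 μmol/L

[CO3²⁻] = 0.666 μmol/L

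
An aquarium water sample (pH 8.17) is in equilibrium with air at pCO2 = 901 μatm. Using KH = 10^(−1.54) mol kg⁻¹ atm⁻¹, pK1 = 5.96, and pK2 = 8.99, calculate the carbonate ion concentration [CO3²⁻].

[CO3²⁻] = 0.638 mmol/kg

[CO2*] = KH · pCO2 = 10^(−1.54) × 901×10^-6 = 2.599×10^-5 mol/kg
α₀ = 1/(1 + K1/[H⁺] + K1K2/[H⁺]²) = 1/(1 + 10^+2.21 + 10^+1.39) = 0.005327
DIC = [CO2*]/α₀ = 2.599×10^-5 / 0.005327 = 4.878 mmol/kg
[CO3²⁻] = α₂·DIC; α₂ = 0.1308, so [CO3²⁻] = 0.1308 × 4.878 = 0.638 mmol/kg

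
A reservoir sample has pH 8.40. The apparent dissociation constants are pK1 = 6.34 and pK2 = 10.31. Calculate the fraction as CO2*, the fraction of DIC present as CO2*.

α₀ = 0.00853

α₀ = 1 / (1 + K1/[H⁺] + K1K2/[H⁺]²) = 1 / (1 + 10^+2.06 + 10^+0.15)
   = 1 / (1 + 114.82 + 1.4125) = 1/117.23 = 0.008530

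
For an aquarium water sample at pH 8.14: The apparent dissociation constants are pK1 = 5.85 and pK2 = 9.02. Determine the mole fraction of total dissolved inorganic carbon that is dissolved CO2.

α₀ = 1 / (1 + K1/[H⁺] + K1K2/[H⁺]²) = 1 / (1 + 10^+2.29 + 10^+1.41)
   = 1 / (1 + 194.98 + 25.704) = 1/221.69 = 0.004511

α₀ = 0.00451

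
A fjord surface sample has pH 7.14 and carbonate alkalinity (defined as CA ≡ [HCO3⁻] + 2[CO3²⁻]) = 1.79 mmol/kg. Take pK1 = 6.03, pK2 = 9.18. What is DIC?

DIC = 1.91 mmol/kg

CA = [HCO3⁻] + 2[CO3²⁻] = (α₁ + 2α₂)·DIC
At pH 7.14: [H⁺]/K1 = 10^-1.11 = 0.077625, K2/[H⁺] = 10^-2.04 = 0.0091201
α₁ = 1/(1 + 0.077625 + 0.0091201) = 1/1.0867 = 0.9202; α₂ = α₁·K2/[H⁺] = 0.008392
α₁ + 2α₂ = 0.9370
DIC = CA / (α₁ + 2α₂) = 1.79 / 0.9370 = 1.91 mmol/kg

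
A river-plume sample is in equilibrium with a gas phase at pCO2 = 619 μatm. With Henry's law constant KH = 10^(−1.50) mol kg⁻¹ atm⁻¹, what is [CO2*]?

KH = 10^(−1.50) = 3.162×10^-2 mol kg⁻¹ atm⁻¹
[CO2*] = KH · pCO2 = 3.162×10^-2 × 619×10^-6 atm = 1.96×10^-5 mol/kg

[CO2*] = 19.6 μmol/kg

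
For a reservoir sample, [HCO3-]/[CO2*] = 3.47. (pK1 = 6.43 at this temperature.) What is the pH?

From K1 = [H⁺][HCO3-]/[CO2*]:  pH = pK1 + log₁₀([HCO3-]/[CO2*])
log₁₀(3.47) = +0.540
pH = 6.43 + (+0.540) = 6.97

pH = 6.97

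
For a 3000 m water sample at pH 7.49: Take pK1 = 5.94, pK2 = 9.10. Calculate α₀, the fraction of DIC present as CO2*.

α₀ = 1 / (1 + K1/[H⁺] + K1K2/[H⁺]²) = 1 / (1 + 10^+1.55 + 10^-0.06)
   = 1 / (1 + 35.481 + 0.87096) = 1/37.352 = 0.02677

α₀ = 0.0268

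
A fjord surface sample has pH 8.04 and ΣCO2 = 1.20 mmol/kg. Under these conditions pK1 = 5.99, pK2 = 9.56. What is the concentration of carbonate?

α₂ = 1 / (1 + [H⁺]/K2 + [H⁺]²/(K1K2)) = 1 / (1 + 10^+1.52 + 10^-0.53)
   = 1 / (1 + 33.113 + 0.29512) = 1/34.408 = 0.02906
[CO3²⁻] = α₂ × DIC = 0.02906 × 1.20 = 0.0349 mmol/kg

[CO3²⁻] = 0.0349 mmol/kg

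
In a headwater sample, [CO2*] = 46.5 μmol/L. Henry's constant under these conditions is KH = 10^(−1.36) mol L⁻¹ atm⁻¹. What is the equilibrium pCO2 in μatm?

KH = 10^(−1.36) = 4.365×10^-2 mol L⁻¹ atm⁻¹
pCO2 = [CO2*]/KH = 46.5×10^-6 / 4.365×10^-2 = 1.07×10^-3 atm = 1070 μatm

pCO2 = 1070 μatm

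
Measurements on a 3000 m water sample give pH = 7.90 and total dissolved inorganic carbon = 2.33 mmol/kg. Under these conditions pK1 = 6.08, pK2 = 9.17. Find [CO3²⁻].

[CO3²⁻] = 0.117 mmol/kg

α₂ = 1 / (1 + [H⁺]/K2 + [H⁺]²/(K1K2)) = 1 / (1 + 10^+1.27 + 10^-0.55)
   = 1 / (1 + 18.621 + 0.28184) = 1/19.903 = 0.05024
[CO3²⁻] = α₂ × DIC = 0.05024 × 2.33 = 0.117 mmol/kg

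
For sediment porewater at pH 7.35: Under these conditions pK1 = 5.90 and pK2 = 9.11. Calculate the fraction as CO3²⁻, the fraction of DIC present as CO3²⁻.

α₂ = 0.0165

α₂ = 1 / (1 + [H⁺]/K2 + [H⁺]²/(K1K2)) = 1 / (1 + 10^+1.76 + 10^+0.31)
   = 1 / (1 + 57.544 + 2.0417) = 1/60.586 = 0.01651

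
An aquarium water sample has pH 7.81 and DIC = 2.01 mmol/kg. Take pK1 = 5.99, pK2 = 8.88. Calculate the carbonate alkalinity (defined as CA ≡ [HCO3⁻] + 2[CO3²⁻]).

CA = [HCO3⁻] + 2[CO3²⁻] = (α₁ + 2α₂)·DIC
At pH 7.81: [H⁺]/K1 = 10^-1.82 = 0.015136, K2/[H⁺] = 10^-1.07 = 0.085114
α₁ = 1/(1 + 0.015136 + 0.085114) = 1/1.1002 = 0.9089; α₂ = α₁·K2/[H⁺] = 0.07736
α₁ + 2α₂ = 1.0636
CA = 1.0636 × 2.01 = 2.14 mmol/kg

CA = 2.14 mmol/kg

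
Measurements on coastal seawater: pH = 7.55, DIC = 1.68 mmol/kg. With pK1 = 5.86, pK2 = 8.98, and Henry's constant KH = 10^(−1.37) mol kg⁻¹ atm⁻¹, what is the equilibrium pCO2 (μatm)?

α₀ = 1 / (1 + K1/[H⁺] + K1K2/[H⁺]²) = 1 / (1 + 10^+1.69 + 10^+0.26)
   = 1 / (1 + 48.978 + 1.8197) = 1/51.798 = 0.01931
[CO2*] = α₀ × DIC = 0.01931 × 1.68 = 0.03243 mmol/kg
pCO2 = [CO2*]/KH = 3.243×10^-5 / 4.266×10^-2 = 760 μatm

pCO2 = 760 μatm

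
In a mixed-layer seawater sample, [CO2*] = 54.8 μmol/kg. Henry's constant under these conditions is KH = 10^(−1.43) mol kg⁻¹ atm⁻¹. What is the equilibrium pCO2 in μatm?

KH = 10^(−1.43) = 3.715×10^-2 mol kg⁻¹ atm⁻¹
pCO2 = [CO2*]/KH = 54.8×10^-6 / 3.715×10^-2 = 1.47×10^-3 atm = 1470 μatm

pCO2 = 1470 μatm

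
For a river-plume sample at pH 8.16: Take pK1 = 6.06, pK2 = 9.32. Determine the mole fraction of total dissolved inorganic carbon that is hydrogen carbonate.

α₁ = 1 / (1 + [H⁺]/K1 + K2/[H⁺]) = 1 / (1 + 10^-2.10 + 10^-1.16)
   = 1 / (1 + 0.0079433 + 0.069183) = 1/1.0771 = 0.9284

α₁ = 0.928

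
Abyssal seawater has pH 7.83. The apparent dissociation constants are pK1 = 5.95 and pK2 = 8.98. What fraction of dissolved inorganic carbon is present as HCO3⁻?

α₁ = 1 / (1 + [H⁺]/K1 + K2/[H⁺]) = 1 / (1 + 10^-1.88 + 10^-1.15)
   = 1 / (1 + 0.013183 + 0.070795) = 1/1.0840 = 0.9225

α₁ = 0.923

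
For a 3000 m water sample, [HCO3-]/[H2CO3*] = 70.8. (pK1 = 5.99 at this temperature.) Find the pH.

From K1 = [H⁺][HCO3-]/[H2CO3*]:  pH = pK1 + log₁₀([HCO3-]/[H2CO3*])
log₁₀(70.8) = +1.850
pH = 5.99 + (+1.850) = 7.84

pH = 7.84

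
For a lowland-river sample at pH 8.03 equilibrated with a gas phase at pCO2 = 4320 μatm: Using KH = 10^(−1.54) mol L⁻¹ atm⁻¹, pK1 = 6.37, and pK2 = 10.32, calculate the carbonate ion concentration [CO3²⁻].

[CO3²⁻] = 0.0292 mmol/L

[CO2*] = KH · pCO2 = 10^(−1.54) × 4320×10^-6 = 1.246×10^-4 mol/L
α₀ = 1/(1 + K1/[H⁺] + K1K2/[H⁺]²) = 1/(1 + 10^+1.66 + 10^-0.63) = 0.02130
DIC = [CO2*]/α₀ = 1.246×10^-4 / 0.02130 = 5.849 mmol/L
[CO3²⁻] = α₂·DIC; α₂ = 0.004994, so [CO3²⁻] = 0.004994 × 5.849 = 0.0292 mmol/L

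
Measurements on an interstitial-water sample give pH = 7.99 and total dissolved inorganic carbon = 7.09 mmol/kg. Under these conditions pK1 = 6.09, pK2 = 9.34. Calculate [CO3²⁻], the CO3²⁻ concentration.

α₂ = 1 / (1 + [H⁺]/K2 + [H⁺]²/(K1K2)) = 1 / (1 + 10^+1.35 + 10^-0.55)
   = 1 / (1 + 22.387 + 0.28184) = 1/23.669 = 0.04225
[CO3²⁻] = α₂ × DIC = 0.04225 × 7.09 = 0.300 mmol/kg

[CO3²⁻] = 0.300 mmol/kg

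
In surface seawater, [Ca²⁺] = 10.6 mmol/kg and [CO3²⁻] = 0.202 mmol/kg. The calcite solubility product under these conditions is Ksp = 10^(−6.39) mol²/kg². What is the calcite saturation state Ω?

Ω = 5.26

Ksp = 10^(−6.39) = 4.074×10^-7
Ω = [Ca²⁺][CO3²⁻]/Ksp = (10.6×10^-3)(0.202×10^-3) / 4.074×10^-7 = 5.26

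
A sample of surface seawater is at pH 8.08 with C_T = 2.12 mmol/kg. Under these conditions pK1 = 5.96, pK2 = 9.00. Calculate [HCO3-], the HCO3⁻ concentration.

[HCO3⁻] = 1.88 mmol/kg

α₁ = 1 / (1 + [H⁺]/K1 + K2/[H⁺]) = 1 / (1 + 10^-2.12 + 10^-0.92)
   = 1 / (1 + 0.0075858 + 0.12023) = 1/1.1278 = 0.8867
[HCO3⁻] = α₁ × DIC = 0.8867 × 2.12 = 1.88 mmol/kg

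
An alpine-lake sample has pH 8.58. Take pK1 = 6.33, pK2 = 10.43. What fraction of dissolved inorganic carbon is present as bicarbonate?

α₁ = 1 / (1 + [H⁺]/K1 + K2/[H⁺]) = 1 / (1 + 10^-2.25 + 10^-1.85)
   = 1 / (1 + 0.0056234 + 0.014125) = 1/1.0197 = 0.9806

α₁ = 0.981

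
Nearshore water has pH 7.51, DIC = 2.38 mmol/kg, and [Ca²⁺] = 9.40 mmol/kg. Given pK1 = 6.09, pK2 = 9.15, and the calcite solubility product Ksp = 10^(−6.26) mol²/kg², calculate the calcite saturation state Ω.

Ω = 0.879

α₂ = 1 / (1 + [H⁺]/K2 + [H⁺]²/(K1K2)) = 1 / (1 + 10^+1.64 + 10^+0.22)
   = 1 / (1 + 43.652 + 1.6596) = 1/46.311 = 0.02159
[CO3²⁻] = α₂ × DIC = 0.02159 × 2.38 = 0.05139 mmol/kg
Ksp = 10^(−6.26) = 5.495×10^-7
Ω = [Ca²⁺][CO3²⁻]/Ksp = (9.40×10^-3)(5.139×10^-5) / 5.495×10^-7 = 0.879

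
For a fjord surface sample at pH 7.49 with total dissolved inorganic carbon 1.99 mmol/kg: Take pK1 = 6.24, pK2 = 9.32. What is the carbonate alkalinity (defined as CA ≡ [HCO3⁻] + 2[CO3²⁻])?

CA = [HCO3⁻] + 2[CO3²⁻] = (α₁ + 2α₂)·DIC
At pH 7.49: [H⁺]/K1 = 10^-1.25 = 0.056234, K2/[H⁺] = 10^-1.83 = 0.014791
α₁ = 1/(1 + 0.056234 + 0.014791) = 1/1.0710 = 0.9337; α₂ = α₁·K2/[H⁺] = 0.01381
α₁ + 2α₂ = 0.9613
CA = 0.9613 × 1.99 = 1.91 mmol/kg

CA = 1.91 mmol/kg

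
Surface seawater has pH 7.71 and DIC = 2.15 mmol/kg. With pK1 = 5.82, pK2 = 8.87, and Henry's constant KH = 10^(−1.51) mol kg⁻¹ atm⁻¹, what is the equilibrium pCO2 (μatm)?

pCO2 = 828 μatm

α₀ = 1 / (1 + K1/[H⁺] + K1K2/[H⁺]²) = 1 / (1 + 10^+1.89 + 10^+0.73)
   = 1 / (1 + 77.625 + 5.3703) = 1/83.995 = 0.01191
[CO2*] = α₀ × DIC = 0.01191 × 2.15 = 0.02560 mmol/kg
pCO2 = [CO2*]/KH = 2.560×10^-5 / 3.090×10^-2 = 828 μatm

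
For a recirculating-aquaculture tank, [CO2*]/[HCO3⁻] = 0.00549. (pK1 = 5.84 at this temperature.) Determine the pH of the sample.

pH = 8.10

From K1 = [H⁺][HCO3⁻]/[CO2*]:  pH = pK1 − log₁₀([CO2*]/[HCO3⁻])
log₁₀(0.00549) = -2.260
pH = 5.84 − (-2.260) = 8.10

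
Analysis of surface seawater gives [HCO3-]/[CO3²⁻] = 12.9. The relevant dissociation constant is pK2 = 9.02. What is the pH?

pH = 7.91

From K2 = [H⁺][CO3²⁻]/[HCO3-]:  pH = pK2 − log₁₀([HCO3-]/[CO3²⁻])
log₁₀(12.9) = +1.111
pH = 9.02 − (+1.111) = 7.91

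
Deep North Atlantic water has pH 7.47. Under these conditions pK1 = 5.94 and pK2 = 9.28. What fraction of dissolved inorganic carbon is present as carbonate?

α₂ = 0.0148

α₂ = 1 / (1 + [H⁺]/K2 + [H⁺]²/(K1K2)) = 1 / (1 + 10^+1.81 + 10^+0.28)
   = 1 / (1 + 64.565 + 1.9055) = 1/67.471 = 0.01482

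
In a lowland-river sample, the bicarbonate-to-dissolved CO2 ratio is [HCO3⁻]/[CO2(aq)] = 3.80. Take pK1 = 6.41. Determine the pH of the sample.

From K1 = [H⁺][HCO3⁻]/[CO2(aq)]:  pH = pK1 + log₁₀([HCO3⁻]/[CO2(aq)])
log₁₀(3.80) = +0.580
pH = 6.41 + (+0.580) = 6.99

pH = 6.99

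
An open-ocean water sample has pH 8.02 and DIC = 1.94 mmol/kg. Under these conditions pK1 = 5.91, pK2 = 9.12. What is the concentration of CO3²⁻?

α₂ = 1 / (1 + [H⁺]/K2 + [H⁺]²/(K1K2)) = 1 / (1 + 10^+1.10 + 10^-1.01)
   = 1 / (1 + 12.589 + 0.097724) = 1/13.687 = 0.07306
[CO3²⁻] = α₂ × DIC = 0.07306 × 1.94 = 0.142 mmol/kg

[CO3²⁻] = 0.142 mmol/kg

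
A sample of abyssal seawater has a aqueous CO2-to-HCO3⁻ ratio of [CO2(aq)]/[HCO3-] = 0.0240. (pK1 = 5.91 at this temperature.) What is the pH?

pH = 7.53

From K1 = [H⁺][HCO3-]/[CO2(aq)]:  pH = pK1 − log₁₀([CO2(aq)]/[HCO3-])
log₁₀(0.0240) = -1.620
pH = 5.91 − (-1.620) = 7.53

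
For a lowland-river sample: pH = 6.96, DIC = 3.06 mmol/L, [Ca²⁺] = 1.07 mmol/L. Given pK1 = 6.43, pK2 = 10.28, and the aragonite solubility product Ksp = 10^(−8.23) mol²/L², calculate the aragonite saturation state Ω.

α₂ = 1 / (1 + [H⁺]/K2 + [H⁺]²/(K1K2)) = 1 / (1 + 10^+3.32 + 10^+2.79)
   = 1 / (1 + 2089.3 + 616.60) = 1/2706.9 = 0.0003694
[CO3²⁻] = α₂ × DIC = 0.0003694 × 3.06 = 0.001130 mmol/L = 1.130 μmol/L
Ksp = 10^(−8.23) = 5.888×10^-9
Ω = [Ca²⁺][CO3²⁻]/Ksp = (1.07×10^-3)(1.130×10^-6) / 5.888×10^-9 = 0.205

Ω = 0.205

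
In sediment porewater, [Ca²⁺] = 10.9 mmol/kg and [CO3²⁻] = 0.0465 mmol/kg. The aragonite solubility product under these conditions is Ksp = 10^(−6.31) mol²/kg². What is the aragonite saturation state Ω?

Ω = 1.03

Ksp = 10^(−6.31) = 4.898×10^-7
Ω = [Ca²⁺][CO3²⁻]/Ksp = (10.9×10^-3)(0.0465×10^-3) / 4.898×10^-7 = 1.03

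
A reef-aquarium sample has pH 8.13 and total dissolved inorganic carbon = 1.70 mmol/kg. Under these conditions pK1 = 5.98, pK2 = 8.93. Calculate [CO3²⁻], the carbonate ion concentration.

[CO3²⁻] = 0.231 mmol/kg

α₂ = 1 / (1 + [H⁺]/K2 + [H⁺]²/(K1K2)) = 1 / (1 + 10^+0.80 + 10^-1.35)
   = 1 / (1 + 6.3096 + 0.044668) = 1/7.3542 = 0.1360
[CO3²⁻] = α₂ × DIC = 0.1360 × 1.70 = 0.231 mmol/kg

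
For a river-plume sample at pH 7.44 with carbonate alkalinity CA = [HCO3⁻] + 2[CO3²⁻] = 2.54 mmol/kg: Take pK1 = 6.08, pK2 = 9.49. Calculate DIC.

DIC = 2.63 mmol/kg

CA = [HCO3⁻] + 2[CO3²⁻] = (α₁ + 2α₂)·DIC
At pH 7.44: [H⁺]/K1 = 10^-1.36 = 0.043652, K2/[H⁺] = 10^-2.05 = 0.0089125
α₁ = 1/(1 + 0.043652 + 0.0089125) = 1/1.0526 = 0.9501; α₂ = α₁·K2/[H⁺] = 0.008467
α₁ + 2α₂ = 0.9670
DIC = CA / (α₁ + 2α₂) = 2.54 / 0.9670 = 2.63 mmol/kg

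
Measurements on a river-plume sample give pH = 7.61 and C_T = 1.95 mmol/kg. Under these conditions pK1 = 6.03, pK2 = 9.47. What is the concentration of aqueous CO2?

α₀ = 1 / (1 + K1/[H⁺] + K1K2/[H⁺]²) = 1 / (1 + 10^+1.58 + 10^-0.28)
   = 1 / (1 + 38.019 + 0.52481) = 1/39.544 = 0.02529
[CO2*] = α₀ × DIC = 0.02529 × 1.95 = 0.0493 mmol/kg

[CO2*] = 0.0493 mmol/kg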